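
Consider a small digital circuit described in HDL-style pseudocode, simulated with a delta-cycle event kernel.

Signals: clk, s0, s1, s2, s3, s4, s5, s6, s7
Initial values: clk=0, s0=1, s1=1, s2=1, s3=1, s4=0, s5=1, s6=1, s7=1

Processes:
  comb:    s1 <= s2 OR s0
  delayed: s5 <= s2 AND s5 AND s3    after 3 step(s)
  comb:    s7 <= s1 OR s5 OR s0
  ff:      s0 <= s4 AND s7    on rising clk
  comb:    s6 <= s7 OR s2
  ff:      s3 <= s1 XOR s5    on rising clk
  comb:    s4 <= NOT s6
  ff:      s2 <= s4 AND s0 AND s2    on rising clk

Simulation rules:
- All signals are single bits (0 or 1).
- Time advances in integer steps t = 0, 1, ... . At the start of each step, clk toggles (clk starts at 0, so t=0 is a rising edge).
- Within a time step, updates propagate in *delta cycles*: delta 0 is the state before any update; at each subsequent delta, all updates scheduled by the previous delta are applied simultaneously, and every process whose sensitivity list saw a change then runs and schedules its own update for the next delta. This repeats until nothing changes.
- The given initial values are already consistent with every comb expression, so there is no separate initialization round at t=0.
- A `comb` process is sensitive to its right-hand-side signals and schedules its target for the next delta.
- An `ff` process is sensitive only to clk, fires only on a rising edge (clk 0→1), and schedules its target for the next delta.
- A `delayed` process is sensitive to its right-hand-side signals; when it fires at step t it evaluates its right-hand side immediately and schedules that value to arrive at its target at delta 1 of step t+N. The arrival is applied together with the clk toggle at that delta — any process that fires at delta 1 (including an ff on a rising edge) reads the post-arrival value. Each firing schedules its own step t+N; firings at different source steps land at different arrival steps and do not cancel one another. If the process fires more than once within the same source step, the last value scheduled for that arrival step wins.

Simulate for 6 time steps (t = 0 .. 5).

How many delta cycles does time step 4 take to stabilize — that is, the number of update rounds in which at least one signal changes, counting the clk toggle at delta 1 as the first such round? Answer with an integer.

2

t0.Δ0 s7=1 s3=1 clk=0 s4=0 s2=1 s0=1 s1=1 s6=1 s5=1
t0.Δ1 s7=1 s3=1 clk=1 s4=0 s2=1 s0=1 s1=1 s6=1 s5=1
t0.Δ2 s7=1 s3=0 clk=1 s4=0 s2=0 s0=0 s1=1 s6=1 s5=1
t0.Δ3 s7=1 s3=0 clk=1 s4=0 s2=0 s0=0 s1=0 s6=1 s5=1
t1.Δ0 s7=1 s3=0 clk=1 s4=0 s2=0 s0=0 s1=0 s6=1 s5=1
t1.Δ1 s7=1 s3=0 clk=0 s4=0 s2=0 s0=0 s1=0 s6=1 s5=1
t2.Δ0 s7=1 s3=0 clk=0 s4=0 s2=0 s0=0 s1=0 s6=1 s5=1
t2.Δ1 s7=1 s3=0 clk=1 s4=0 s2=0 s0=0 s1=0 s6=1 s5=1
t2.Δ2 s7=1 s3=1 clk=1 s4=0 s2=0 s0=0 s1=0 s6=1 s5=1
t3.Δ0 s7=1 s3=1 clk=1 s4=0 s2=0 s0=0 s1=0 s6=1 s5=1
t3.Δ1 s7=1 s3=1 clk=0 s4=0 s2=0 s0=0 s1=0 s6=1 s5=0
t3.Δ2 s7=0 s3=1 clk=0 s4=0 s2=0 s0=0 s1=0 s6=1 s5=0
t3.Δ3 s7=0 s3=1 clk=0 s4=0 s2=0 s0=0 s1=0 s6=0 s5=0
t3.Δ4 s7=0 s3=1 clk=0 s4=1 s2=0 s0=0 s1=0 s6=0 s5=0
t4.Δ0 s7=0 s3=1 clk=0 s4=1 s2=0 s0=0 s1=0 s6=0 s5=0
t4.Δ1 s7=0 s3=1 clk=1 s4=1 s2=0 s0=0 s1=0 s6=0 s5=0
t4.Δ2 s7=0 s3=0 clk=1 s4=1 s2=0 s0=0 s1=0 s6=0 s5=0
t5.Δ0 s7=0 s3=0 clk=1 s4=1 s2=0 s0=0 s1=0 s6=0 s5=0
t5.Δ1 s7=0 s3=0 clk=0 s4=1 s2=0 s0=0 s1=0 s6=0 s5=0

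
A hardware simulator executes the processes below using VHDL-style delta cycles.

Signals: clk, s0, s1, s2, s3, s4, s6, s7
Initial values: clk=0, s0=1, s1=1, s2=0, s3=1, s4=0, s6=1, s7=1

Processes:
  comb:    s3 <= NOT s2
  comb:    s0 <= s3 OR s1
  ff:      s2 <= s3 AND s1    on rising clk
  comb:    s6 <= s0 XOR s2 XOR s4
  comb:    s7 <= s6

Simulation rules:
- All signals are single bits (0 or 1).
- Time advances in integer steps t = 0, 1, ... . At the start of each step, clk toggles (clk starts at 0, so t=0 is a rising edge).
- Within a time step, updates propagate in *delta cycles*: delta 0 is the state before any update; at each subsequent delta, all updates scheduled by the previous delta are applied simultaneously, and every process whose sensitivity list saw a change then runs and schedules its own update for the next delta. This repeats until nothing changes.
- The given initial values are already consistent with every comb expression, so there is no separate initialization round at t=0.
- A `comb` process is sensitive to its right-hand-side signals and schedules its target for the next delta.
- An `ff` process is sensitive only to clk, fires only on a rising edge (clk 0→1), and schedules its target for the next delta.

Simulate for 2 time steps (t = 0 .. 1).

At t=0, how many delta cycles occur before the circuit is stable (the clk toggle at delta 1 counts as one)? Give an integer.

[bits: s3,s4,s0,s1,clk,s7,s6,s2]
t=0: Δ0=10110110 Δ1=10111110 Δ2=10111111 Δ3=00111101 Δ4=00111001 | 4Δ
t=1: Δ0=00111001 Δ1=00110001 | 1Δ

4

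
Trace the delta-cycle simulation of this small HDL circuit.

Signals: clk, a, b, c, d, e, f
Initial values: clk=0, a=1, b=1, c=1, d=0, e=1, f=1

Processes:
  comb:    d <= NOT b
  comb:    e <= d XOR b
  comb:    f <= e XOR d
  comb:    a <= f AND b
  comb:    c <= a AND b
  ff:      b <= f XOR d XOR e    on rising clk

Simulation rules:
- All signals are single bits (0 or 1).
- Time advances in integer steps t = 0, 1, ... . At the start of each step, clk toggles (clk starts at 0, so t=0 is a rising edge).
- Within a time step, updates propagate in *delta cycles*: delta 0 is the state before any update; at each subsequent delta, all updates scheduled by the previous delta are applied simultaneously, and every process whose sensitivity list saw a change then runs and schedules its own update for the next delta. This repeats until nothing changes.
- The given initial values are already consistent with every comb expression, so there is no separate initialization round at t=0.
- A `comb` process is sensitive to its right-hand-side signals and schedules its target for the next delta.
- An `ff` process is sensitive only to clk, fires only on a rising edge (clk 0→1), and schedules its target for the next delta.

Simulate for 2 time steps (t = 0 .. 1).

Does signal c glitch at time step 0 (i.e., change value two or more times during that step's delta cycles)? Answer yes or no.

no

t0.Δ0 d=0 f=1 b=1 a=1 c=1 e=1 clk=0
t0.Δ1 d=0 f=1 b=1 a=1 c=1 e=1 clk=1
t0.Δ2 d=0 f=1 b=0 a=1 c=1 e=1 clk=1
t0.Δ3 d=1 f=1 b=0 a=0 c=0 e=0 clk=1
t0.Δ4 d=1 f=1 b=0 a=0 c=0 e=1 clk=1
t0.Δ5 d=1 f=0 b=0 a=0 c=0 e=1 clk=1
t1.Δ0 d=1 f=0 b=0 a=0 c=0 e=1 clk=1
t1.Δ1 d=1 f=0 b=0 a=0 c=0 e=1 clk=0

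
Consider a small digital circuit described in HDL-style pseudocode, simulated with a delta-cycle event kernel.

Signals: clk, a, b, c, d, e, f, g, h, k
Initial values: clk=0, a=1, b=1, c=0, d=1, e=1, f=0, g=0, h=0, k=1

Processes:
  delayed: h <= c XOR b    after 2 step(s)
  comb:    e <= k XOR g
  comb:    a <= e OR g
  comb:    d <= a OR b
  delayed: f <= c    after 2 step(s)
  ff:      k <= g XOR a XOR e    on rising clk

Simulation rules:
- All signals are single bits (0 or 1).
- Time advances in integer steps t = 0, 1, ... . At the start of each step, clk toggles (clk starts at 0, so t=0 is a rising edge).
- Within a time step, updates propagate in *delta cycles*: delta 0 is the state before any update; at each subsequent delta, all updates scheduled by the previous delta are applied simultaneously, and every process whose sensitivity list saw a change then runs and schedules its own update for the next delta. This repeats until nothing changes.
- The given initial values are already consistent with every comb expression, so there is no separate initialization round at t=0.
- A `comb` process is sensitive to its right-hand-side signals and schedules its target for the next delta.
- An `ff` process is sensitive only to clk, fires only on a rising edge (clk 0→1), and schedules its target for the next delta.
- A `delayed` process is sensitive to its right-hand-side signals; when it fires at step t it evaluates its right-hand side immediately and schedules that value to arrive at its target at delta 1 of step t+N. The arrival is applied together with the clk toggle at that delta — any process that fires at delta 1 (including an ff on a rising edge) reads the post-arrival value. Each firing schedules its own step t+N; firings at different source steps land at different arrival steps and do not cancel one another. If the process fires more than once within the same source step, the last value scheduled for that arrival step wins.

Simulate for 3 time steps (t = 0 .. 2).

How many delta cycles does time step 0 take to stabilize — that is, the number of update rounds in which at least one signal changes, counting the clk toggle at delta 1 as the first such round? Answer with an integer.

t=0 Δ0: c=0 e=1 d=1 k=1 g=0 clk=0 b=1 h=0 a=1 f=0
  Δ1: clk:0→1
  Δ2: k:1→0
  Δ3: e:1→0
  Δ4: a:1→0
  (4Δ to stable)
t=1 Δ0: c=0 e=0 d=1 k=0 g=0 clk=1 b=1 h=0 a=0 f=0
  Δ1: clk:1→0
  (1Δ to stable)
t=2 Δ0: c=0 e=0 d=1 k=0 g=0 clk=0 b=1 h=0 a=0 f=0
  Δ1: clk:0→1
  (1Δ to stable)

4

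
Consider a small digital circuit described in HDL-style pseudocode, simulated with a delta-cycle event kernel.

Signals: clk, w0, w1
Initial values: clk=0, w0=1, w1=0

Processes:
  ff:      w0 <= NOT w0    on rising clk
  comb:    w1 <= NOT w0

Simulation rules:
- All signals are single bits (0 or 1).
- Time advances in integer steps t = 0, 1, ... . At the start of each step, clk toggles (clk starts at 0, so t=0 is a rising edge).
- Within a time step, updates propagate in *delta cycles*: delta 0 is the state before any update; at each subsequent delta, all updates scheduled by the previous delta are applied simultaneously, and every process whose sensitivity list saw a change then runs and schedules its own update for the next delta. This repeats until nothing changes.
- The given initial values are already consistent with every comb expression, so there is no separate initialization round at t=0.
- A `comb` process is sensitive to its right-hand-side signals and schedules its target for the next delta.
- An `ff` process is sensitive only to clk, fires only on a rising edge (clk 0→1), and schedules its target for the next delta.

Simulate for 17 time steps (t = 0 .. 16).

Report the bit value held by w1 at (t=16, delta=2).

0

t=0 Δ0: clk=0 w1=0 w0=1
  Δ1: clk:0→1
  Δ2: w0:1→0
  Δ3: w1:0→1
  (3Δ to stable)
t=1 Δ0: clk=1 w1=1 w0=0
  Δ1: clk:1→0
  (1Δ to stable)
t=2 Δ0: clk=0 w1=1 w0=0
  Δ1: clk:0→1
  Δ2: w0:0→1
  Δ3: w1:1→0
  (3Δ to stable)
t=3 Δ0: clk=1 w1=0 w0=1
  Δ1: clk:1→0
  (1Δ to stable)
t=4 Δ0: clk=0 w1=0 w0=1
  Δ1: clk:0→1
  Δ2: w0:1→0
  Δ3: w1:0→1
  (3Δ to stable)
t=5 Δ0: clk=1 w1=1 w0=0
  Δ1: clk:1→0
  (1Δ to stable)
t=6 Δ0: clk=0 w1=1 w0=0
  Δ1: clk:0→1
  Δ2: w0:0→1
  Δ3: w1:1→0
  (3Δ to stable)
t=7 Δ0: clk=1 w1=0 w0=1
  Δ1: clk:1→0
  (1Δ to stable)
t=8 Δ0: clk=0 w1=0 w0=1
  Δ1: clk:0→1
  Δ2: w0:1→0
  Δ3: w1:0→1
  (3Δ to stable)
t=9 Δ0: clk=1 w1=1 w0=0
  Δ1: clk:1→0
  (1Δ to stable)
t=10 Δ0: clk=0 w1=1 w0=0
  Δ1: clk:0→1
  Δ2: w0:0→1
  Δ3: w1:1→0
  (3Δ to stable)
t=11 Δ0: clk=1 w1=0 w0=1
  Δ1: clk:1→0
  (1Δ to stable)
t=12 Δ0: clk=0 w1=0 w0=1
  Δ1: clk:0→1
  Δ2: w0:1→0
  Δ3: w1:0→1
  (3Δ to stable)
t=13 Δ0: clk=1 w1=1 w0=0
  Δ1: clk:1→0
  (1Δ to stable)
t=14 Δ0: clk=0 w1=1 w0=0
  Δ1: clk:0→1
  Δ2: w0:0→1
  Δ3: w1:1→0
  (3Δ to stable)
t=15 Δ0: clk=1 w1=0 w0=1
  Δ1: clk:1→0
  (1Δ to stable)
t=16 Δ0: clk=0 w1=0 w0=1
  Δ1: clk:0→1
  Δ2: w0:1→0
  Δ3: w1:0→1
  (3Δ to stable)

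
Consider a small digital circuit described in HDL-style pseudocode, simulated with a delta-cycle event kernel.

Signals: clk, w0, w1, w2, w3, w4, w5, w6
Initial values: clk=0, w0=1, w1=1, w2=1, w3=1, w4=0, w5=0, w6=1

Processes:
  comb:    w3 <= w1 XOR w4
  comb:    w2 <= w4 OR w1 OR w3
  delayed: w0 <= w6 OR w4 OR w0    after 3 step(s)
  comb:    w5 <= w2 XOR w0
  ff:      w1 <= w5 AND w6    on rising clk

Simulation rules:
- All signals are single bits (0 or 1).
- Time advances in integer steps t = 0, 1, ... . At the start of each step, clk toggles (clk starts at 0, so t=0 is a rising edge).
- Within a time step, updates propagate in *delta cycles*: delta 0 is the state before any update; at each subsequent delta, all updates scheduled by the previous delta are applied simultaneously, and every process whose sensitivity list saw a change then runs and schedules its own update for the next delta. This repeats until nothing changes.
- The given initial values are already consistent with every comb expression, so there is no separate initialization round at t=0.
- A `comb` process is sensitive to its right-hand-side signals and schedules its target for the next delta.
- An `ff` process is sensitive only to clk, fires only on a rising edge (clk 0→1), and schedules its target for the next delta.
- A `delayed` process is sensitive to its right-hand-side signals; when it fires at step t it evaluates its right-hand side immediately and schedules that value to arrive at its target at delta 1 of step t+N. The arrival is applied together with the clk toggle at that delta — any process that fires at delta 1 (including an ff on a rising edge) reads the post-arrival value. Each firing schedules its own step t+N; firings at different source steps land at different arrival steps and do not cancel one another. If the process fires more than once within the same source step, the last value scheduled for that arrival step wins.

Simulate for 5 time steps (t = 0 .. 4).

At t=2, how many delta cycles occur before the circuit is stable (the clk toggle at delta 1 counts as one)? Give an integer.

[bits: w2,w4,w1,w6,clk,w3,w0,w5]
t=0: Δ0=10110110 Δ1=10111110 Δ2=10011110 Δ3=10011010 Δ4=00011010 Δ5=00011011 | 5Δ
t=1: Δ0=00011011 Δ1=00010011 | 1Δ
t=2: Δ0=00010011 Δ1=00011011 Δ2=00111011 Δ3=10111111 Δ4=10111110 | 4Δ
t=3: Δ0=10111110 Δ1=10110110 | 1Δ
t=4: Δ0=10110110 Δ1=10111110 Δ2=10011110 Δ3=10011010 Δ4=00011010 Δ5=00011011 | 5Δ

4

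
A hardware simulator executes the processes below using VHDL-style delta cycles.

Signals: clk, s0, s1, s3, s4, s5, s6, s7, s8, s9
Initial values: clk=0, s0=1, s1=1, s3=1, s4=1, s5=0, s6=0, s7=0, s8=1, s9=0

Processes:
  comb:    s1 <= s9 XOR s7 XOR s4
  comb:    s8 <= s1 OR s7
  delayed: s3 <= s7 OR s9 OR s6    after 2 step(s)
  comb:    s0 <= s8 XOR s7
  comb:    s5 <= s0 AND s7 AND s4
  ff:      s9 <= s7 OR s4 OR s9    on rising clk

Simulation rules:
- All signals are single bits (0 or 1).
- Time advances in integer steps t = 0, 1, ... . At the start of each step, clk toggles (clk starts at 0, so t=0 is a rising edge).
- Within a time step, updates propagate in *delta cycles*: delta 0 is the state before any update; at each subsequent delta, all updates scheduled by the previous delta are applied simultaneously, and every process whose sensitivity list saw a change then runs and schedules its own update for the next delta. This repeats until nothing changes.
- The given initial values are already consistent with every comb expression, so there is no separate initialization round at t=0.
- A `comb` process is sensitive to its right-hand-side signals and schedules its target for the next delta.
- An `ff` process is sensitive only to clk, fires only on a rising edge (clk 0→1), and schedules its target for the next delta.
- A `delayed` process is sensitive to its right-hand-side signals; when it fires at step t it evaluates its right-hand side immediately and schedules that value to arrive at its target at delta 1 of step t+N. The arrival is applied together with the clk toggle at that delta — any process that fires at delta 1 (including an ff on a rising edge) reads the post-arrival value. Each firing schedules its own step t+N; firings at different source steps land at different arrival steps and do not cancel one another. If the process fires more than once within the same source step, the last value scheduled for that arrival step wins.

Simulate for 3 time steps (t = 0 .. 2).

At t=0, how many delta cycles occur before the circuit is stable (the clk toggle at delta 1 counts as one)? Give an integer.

5

t=0 Δ0: clk=0 s8=1 s4=1 s5=0 s6=0 s9=0 s1=1 s0=1 s3=1 s7=0
  Δ1: clk:0→1
  Δ2: s9:0→1
  Δ3: s1:1→0
  Δ4: s8:1→0
  Δ5: s0:1→0
  (5Δ to stable)
t=1 Δ0: clk=1 s8=0 s4=1 s5=0 s6=0 s9=1 s1=0 s0=0 s3=1 s7=0
  Δ1: clk:1→0
  (1Δ to stable)
t=2 Δ0: clk=0 s8=0 s4=1 s5=0 s6=0 s9=1 s1=0 s0=0 s3=1 s7=0
  Δ1: clk:0→1
  (1Δ to stable)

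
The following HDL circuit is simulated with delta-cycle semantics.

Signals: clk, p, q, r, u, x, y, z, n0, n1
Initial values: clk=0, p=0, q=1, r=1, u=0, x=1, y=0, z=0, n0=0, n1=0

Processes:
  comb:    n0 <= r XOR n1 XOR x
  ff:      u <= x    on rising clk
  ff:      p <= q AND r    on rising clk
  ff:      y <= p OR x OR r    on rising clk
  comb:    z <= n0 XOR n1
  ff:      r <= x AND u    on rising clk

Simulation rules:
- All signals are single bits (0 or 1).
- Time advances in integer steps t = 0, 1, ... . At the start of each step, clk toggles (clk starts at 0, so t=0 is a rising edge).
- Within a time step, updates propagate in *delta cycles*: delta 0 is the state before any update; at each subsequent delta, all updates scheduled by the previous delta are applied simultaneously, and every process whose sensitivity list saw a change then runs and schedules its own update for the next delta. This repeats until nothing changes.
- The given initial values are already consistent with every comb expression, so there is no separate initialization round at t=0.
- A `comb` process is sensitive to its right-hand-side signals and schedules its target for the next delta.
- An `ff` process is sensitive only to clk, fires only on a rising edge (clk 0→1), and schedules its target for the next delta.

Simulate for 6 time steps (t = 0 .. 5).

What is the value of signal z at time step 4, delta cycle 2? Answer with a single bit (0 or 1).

0

t0.Δ0 n0=0 u=0 p=0 y=0 r=1 clk=0 z=0 q=1 x=1 n1=0
t0.Δ1 n0=0 u=0 p=0 y=0 r=1 clk=1 z=0 q=1 x=1 n1=0
t0.Δ2 n0=0 u=1 p=1 y=1 r=0 clk=1 z=0 q=1 x=1 n1=0
t0.Δ3 n0=1 u=1 p=1 y=1 r=0 clk=1 z=0 q=1 x=1 n1=0
t0.Δ4 n0=1 u=1 p=1 y=1 r=0 clk=1 z=1 q=1 x=1 n1=0
t1.Δ0 n0=1 u=1 p=1 y=1 r=0 clk=1 z=1 q=1 x=1 n1=0
t1.Δ1 n0=1 u=1 p=1 y=1 r=0 clk=0 z=1 q=1 x=1 n1=0
t2.Δ0 n0=1 u=1 p=1 y=1 r=0 clk=0 z=1 q=1 x=1 n1=0
t2.Δ1 n0=1 u=1 p=1 y=1 r=0 clk=1 z=1 q=1 x=1 n1=0
t2.Δ2 n0=1 u=1 p=0 y=1 r=1 clk=1 z=1 q=1 x=1 n1=0
t2.Δ3 n0=0 u=1 p=0 y=1 r=1 clk=1 z=1 q=1 x=1 n1=0
t2.Δ4 n0=0 u=1 p=0 y=1 r=1 clk=1 z=0 q=1 x=1 n1=0
t3.Δ0 n0=0 u=1 p=0 y=1 r=1 clk=1 z=0 q=1 x=1 n1=0
t3.Δ1 n0=0 u=1 p=0 y=1 r=1 clk=0 z=0 q=1 x=1 n1=0
t4.Δ0 n0=0 u=1 p=0 y=1 r=1 clk=0 z=0 q=1 x=1 n1=0
t4.Δ1 n0=0 u=1 p=0 y=1 r=1 clk=1 z=0 q=1 x=1 n1=0
t4.Δ2 n0=0 u=1 p=1 y=1 r=1 clk=1 z=0 q=1 x=1 n1=0
t5.Δ0 n0=0 u=1 p=1 y=1 r=1 clk=1 z=0 q=1 x=1 n1=0
t5.Δ1 n0=0 u=1 p=1 y=1 r=1 clk=0 z=0 q=1 x=1 n1=0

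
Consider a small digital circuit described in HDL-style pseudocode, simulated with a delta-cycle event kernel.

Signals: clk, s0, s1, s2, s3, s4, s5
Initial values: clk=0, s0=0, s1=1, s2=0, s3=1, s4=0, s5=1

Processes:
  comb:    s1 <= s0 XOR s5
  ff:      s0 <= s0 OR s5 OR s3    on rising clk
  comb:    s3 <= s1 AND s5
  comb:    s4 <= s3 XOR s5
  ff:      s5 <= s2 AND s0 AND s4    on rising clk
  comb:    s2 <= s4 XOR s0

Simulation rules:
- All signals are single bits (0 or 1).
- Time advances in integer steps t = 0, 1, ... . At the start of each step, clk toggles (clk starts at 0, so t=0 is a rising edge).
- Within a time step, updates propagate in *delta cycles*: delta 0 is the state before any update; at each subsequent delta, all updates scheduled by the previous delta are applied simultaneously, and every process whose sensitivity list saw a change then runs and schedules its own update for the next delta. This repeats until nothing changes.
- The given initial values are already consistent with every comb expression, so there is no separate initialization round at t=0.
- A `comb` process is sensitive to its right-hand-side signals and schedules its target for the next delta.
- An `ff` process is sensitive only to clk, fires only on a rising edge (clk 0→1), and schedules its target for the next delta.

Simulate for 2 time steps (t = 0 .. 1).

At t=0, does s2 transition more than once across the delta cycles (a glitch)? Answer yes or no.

yes

[bits: s2,s4,s3,s5,s0,clk,s1]
t=0: Δ0=0011001 Δ1=0011011 Δ2=0010111 Δ3=1100111 Δ4=0000111 Δ5=1000111 | 5Δ
t=1: Δ0=1000111 Δ1=1000101 | 1Δ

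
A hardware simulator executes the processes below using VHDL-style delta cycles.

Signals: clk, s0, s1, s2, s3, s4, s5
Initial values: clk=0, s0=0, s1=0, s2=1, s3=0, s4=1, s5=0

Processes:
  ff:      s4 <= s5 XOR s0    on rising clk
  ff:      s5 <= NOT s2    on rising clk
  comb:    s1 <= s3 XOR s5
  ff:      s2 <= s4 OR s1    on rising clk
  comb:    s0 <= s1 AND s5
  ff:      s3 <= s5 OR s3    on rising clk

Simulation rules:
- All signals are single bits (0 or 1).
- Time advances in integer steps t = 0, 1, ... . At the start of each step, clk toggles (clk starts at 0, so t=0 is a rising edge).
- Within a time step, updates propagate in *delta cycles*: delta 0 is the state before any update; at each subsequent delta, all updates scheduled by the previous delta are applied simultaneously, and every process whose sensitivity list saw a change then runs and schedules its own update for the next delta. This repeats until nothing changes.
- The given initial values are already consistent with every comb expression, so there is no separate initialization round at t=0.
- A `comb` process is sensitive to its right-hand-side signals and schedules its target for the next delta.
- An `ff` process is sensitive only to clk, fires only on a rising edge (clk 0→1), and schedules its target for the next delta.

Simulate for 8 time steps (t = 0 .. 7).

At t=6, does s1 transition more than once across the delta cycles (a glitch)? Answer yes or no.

t0.Δ0 s2=1 s0=0 s5=0 s1=0 s3=0 s4=1 clk=0
t0.Δ1 s2=1 s0=0 s5=0 s1=0 s3=0 s4=1 clk=1
t0.Δ2 s2=1 s0=0 s5=0 s1=0 s3=0 s4=0 clk=1
t1.Δ0 s2=1 s0=0 s5=0 s1=0 s3=0 s4=0 clk=1
t1.Δ1 s2=1 s0=0 s5=0 s1=0 s3=0 s4=0 clk=0
t2.Δ0 s2=1 s0=0 s5=0 s1=0 s3=0 s4=0 clk=0
t2.Δ1 s2=1 s0=0 s5=0 s1=0 s3=0 s4=0 clk=1
t2.Δ2 s2=0 s0=0 s5=0 s1=0 s3=0 s4=0 clk=1
t3.Δ0 s2=0 s0=0 s5=0 s1=0 s3=0 s4=0 clk=1
t3.Δ1 s2=0 s0=0 s5=0 s1=0 s3=0 s4=0 clk=0
t4.Δ0 s2=0 s0=0 s5=0 s1=0 s3=0 s4=0 clk=0
t4.Δ1 s2=0 s0=0 s5=0 s1=0 s3=0 s4=0 clk=1
t4.Δ2 s2=0 s0=0 s5=1 s1=0 s3=0 s4=0 clk=1
t4.Δ3 s2=0 s0=0 s5=1 s1=1 s3=0 s4=0 clk=1
t4.Δ4 s2=0 s0=1 s5=1 s1=1 s3=0 s4=0 clk=1
t5.Δ0 s2=0 s0=1 s5=1 s1=1 s3=0 s4=0 clk=1
t5.Δ1 s2=0 s0=1 s5=1 s1=1 s3=0 s4=0 clk=0
t6.Δ0 s2=0 s0=1 s5=1 s1=1 s3=0 s4=0 clk=0
t6.Δ1 s2=0 s0=1 s5=1 s1=1 s3=0 s4=0 clk=1
t6.Δ2 s2=1 s0=1 s5=1 s1=1 s3=1 s4=0 clk=1
t6.Δ3 s2=1 s0=1 s5=1 s1=0 s3=1 s4=0 clk=1
t6.Δ4 s2=1 s0=0 s5=1 s1=0 s3=1 s4=0 clk=1
t7.Δ0 s2=1 s0=0 s5=1 s1=0 s3=1 s4=0 clk=1
t7.Δ1 s2=1 s0=0 s5=1 s1=0 s3=1 s4=0 clk=0

no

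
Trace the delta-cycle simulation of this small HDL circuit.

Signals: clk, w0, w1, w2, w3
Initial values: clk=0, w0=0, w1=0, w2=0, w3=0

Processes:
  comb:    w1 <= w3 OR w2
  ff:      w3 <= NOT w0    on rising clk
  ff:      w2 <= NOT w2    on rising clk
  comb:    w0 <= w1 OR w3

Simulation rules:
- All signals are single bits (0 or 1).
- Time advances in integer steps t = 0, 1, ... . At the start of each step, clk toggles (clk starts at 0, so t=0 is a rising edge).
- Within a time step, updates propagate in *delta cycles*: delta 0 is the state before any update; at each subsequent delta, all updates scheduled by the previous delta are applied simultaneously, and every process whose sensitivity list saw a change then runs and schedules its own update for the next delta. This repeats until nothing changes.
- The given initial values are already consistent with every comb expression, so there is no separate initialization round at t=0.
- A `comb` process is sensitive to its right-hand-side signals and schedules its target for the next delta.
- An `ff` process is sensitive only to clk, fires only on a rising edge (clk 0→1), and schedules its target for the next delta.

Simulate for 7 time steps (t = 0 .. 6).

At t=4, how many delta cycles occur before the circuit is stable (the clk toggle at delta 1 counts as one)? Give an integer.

3

[bits: w3,w1,w2,clk,w0]
t=0: Δ0=00000 Δ1=00010 Δ2=10110 Δ3=11111 | 3Δ
t=1: Δ0=11111 Δ1=11101 | 1Δ
t=2: Δ0=11101 Δ1=11111 Δ2=01011 Δ3=00011 Δ4=00010 | 4Δ
t=3: Δ0=00010 Δ1=00000 | 1Δ
t=4: Δ0=00000 Δ1=00010 Δ2=10110 Δ3=11111 | 3Δ
t=5: Δ0=11111 Δ1=11101 | 1Δ
t=6: Δ0=11101 Δ1=11111 Δ2=01011 Δ3=00011 Δ4=00010 | 4Δ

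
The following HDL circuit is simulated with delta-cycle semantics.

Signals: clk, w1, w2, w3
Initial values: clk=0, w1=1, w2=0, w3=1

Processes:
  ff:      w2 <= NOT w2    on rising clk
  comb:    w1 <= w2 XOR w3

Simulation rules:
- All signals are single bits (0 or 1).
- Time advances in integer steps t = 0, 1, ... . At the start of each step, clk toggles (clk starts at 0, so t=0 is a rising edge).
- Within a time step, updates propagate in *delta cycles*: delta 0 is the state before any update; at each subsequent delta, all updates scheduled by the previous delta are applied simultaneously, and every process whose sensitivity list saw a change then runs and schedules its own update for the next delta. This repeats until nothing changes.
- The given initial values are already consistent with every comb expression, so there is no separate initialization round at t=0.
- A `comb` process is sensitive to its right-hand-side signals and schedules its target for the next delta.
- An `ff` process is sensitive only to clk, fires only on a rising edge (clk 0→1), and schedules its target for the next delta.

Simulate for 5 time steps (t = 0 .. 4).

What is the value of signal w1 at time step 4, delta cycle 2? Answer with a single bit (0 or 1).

1

t=0 Δ0: clk=0 w3=1 w1=1 w2=0
  Δ1: clk:0→1
  Δ2: w2:0→1
  Δ3: w1:1→0
  (3Δ to stable)
t=1 Δ0: clk=1 w3=1 w1=0 w2=1
  Δ1: clk:1→0
  (1Δ to stable)
t=2 Δ0: clk=0 w3=1 w1=0 w2=1
  Δ1: clk:0→1
  Δ2: w2:1→0
  Δ3: w1:0→1
  (3Δ to stable)
t=3 Δ0: clk=1 w3=1 w1=1 w2=0
  Δ1: clk:1→0
  (1Δ to stable)
t=4 Δ0: clk=0 w3=1 w1=1 w2=0
  Δ1: clk:0→1
  Δ2: w2:0→1
  Δ3: w1:1→0
  (3Δ to stable)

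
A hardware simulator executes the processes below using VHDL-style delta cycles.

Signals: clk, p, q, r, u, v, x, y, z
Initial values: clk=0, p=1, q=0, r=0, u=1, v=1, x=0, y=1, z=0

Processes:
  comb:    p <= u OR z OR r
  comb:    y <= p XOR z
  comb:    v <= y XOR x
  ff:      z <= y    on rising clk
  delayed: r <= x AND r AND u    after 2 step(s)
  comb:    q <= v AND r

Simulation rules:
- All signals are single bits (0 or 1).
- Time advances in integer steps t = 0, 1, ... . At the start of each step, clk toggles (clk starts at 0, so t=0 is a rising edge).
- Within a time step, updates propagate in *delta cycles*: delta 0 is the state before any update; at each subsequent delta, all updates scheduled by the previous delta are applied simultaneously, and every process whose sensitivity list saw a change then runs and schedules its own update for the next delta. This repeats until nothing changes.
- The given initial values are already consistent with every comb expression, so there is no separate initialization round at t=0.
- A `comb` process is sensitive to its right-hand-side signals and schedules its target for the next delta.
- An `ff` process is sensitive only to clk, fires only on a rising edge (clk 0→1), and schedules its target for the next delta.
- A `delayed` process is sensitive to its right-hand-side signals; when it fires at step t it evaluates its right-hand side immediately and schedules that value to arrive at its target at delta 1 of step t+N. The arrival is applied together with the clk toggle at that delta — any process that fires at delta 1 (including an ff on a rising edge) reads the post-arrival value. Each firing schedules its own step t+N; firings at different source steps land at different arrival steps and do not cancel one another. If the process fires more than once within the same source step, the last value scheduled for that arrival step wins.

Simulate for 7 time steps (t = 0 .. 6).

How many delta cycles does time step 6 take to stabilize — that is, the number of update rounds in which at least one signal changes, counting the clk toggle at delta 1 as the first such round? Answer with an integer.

4

t0.Δ0 z=0 v=1 r=0 u=1 clk=0 y=1 p=1 x=0 q=0
t0.Δ1 z=0 v=1 r=0 u=1 clk=1 y=1 p=1 x=0 q=0
t0.Δ2 z=1 v=1 r=0 u=1 clk=1 y=1 p=1 x=0 q=0
t0.Δ3 z=1 v=1 r=0 u=1 clk=1 y=0 p=1 x=0 q=0
t0.Δ4 z=1 v=0 r=0 u=1 clk=1 y=0 p=1 x=0 q=0
t1.Δ0 z=1 v=0 r=0 u=1 clk=1 y=0 p=1 x=0 q=0
t1.Δ1 z=1 v=0 r=0 u=1 clk=0 y=0 p=1 x=0 q=0
t2.Δ0 z=1 v=0 r=0 u=1 clk=0 y=0 p=1 x=0 q=0
t2.Δ1 z=1 v=0 r=0 u=1 clk=1 y=0 p=1 x=0 q=0
t2.Δ2 z=0 v=0 r=0 u=1 clk=1 y=0 p=1 x=0 q=0
t2.Δ3 z=0 v=0 r=0 u=1 clk=1 y=1 p=1 x=0 q=0
t2.Δ4 z=0 v=1 r=0 u=1 clk=1 y=1 p=1 x=0 q=0
t3.Δ0 z=0 v=1 r=0 u=1 clk=1 y=1 p=1 x=0 q=0
t3.Δ1 z=0 v=1 r=0 u=1 clk=0 y=1 p=1 x=0 q=0
t4.Δ0 z=0 v=1 r=0 u=1 clk=0 y=1 p=1 x=0 q=0
t4.Δ1 z=0 v=1 r=0 u=1 clk=1 y=1 p=1 x=0 q=0
t4.Δ2 z=1 v=1 r=0 u=1 clk=1 y=1 p=1 x=0 q=0
t4.Δ3 z=1 v=1 r=0 u=1 clk=1 y=0 p=1 x=0 q=0
t4.Δ4 z=1 v=0 r=0 u=1 clk=1 y=0 p=1 x=0 q=0
t5.Δ0 z=1 v=0 r=0 u=1 clk=1 y=0 p=1 x=0 q=0
t5.Δ1 z=1 v=0 r=0 u=1 clk=0 y=0 p=1 x=0 q=0
t6.Δ0 z=1 v=0 r=0 u=1 clk=0 y=0 p=1 x=0 q=0
t6.Δ1 z=1 v=0 r=0 u=1 clk=1 y=0 p=1 x=0 q=0
t6.Δ2 z=0 v=0 r=0 u=1 clk=1 y=0 p=1 x=0 q=0
t6.Δ3 z=0 v=0 r=0 u=1 clk=1 y=1 p=1 x=0 q=0
t6.Δ4 z=0 v=1 r=0 u=1 clk=1 y=1 p=1 x=0 q=0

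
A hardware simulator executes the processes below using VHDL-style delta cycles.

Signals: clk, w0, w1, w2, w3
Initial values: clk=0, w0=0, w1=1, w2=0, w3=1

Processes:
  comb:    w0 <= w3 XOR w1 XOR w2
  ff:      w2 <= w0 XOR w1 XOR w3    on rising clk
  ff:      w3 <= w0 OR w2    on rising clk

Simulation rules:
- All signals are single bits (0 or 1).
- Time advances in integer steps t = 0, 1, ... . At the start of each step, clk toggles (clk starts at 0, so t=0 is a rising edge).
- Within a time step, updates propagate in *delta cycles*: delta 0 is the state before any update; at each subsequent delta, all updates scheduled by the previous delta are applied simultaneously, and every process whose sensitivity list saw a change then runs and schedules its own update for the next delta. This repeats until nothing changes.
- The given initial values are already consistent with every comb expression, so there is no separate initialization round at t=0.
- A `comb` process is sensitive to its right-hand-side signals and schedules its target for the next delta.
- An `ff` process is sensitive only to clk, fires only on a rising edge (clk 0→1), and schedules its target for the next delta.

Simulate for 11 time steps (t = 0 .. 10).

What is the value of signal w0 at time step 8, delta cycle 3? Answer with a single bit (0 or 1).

[bits: w3,w2,clk,w1,w0]
t=0: Δ0=10010 Δ1=10110 Δ2=00110 Δ3=00111 | 3Δ
t=1: Δ0=00111 Δ1=00011 | 1Δ
t=2: Δ0=00011 Δ1=00111 Δ2=10111 Δ3=10110 | 3Δ
t=3: Δ0=10110 Δ1=10010 | 1Δ
t=4: Δ0=10010 Δ1=10110 Δ2=00110 Δ3=00111 | 3Δ
t=5: Δ0=00111 Δ1=00011 | 1Δ
t=6: Δ0=00011 Δ1=00111 Δ2=10111 Δ3=10110 | 3Δ
t=7: Δ0=10110 Δ1=10010 | 1Δ
t=8: Δ0=10010 Δ1=10110 Δ2=00110 Δ3=00111 | 3Δ
t=9: Δ0=00111 Δ1=00011 | 1Δ
t=10: Δ0=00011 Δ1=00111 Δ2=10111 Δ3=10110 | 3Δ

1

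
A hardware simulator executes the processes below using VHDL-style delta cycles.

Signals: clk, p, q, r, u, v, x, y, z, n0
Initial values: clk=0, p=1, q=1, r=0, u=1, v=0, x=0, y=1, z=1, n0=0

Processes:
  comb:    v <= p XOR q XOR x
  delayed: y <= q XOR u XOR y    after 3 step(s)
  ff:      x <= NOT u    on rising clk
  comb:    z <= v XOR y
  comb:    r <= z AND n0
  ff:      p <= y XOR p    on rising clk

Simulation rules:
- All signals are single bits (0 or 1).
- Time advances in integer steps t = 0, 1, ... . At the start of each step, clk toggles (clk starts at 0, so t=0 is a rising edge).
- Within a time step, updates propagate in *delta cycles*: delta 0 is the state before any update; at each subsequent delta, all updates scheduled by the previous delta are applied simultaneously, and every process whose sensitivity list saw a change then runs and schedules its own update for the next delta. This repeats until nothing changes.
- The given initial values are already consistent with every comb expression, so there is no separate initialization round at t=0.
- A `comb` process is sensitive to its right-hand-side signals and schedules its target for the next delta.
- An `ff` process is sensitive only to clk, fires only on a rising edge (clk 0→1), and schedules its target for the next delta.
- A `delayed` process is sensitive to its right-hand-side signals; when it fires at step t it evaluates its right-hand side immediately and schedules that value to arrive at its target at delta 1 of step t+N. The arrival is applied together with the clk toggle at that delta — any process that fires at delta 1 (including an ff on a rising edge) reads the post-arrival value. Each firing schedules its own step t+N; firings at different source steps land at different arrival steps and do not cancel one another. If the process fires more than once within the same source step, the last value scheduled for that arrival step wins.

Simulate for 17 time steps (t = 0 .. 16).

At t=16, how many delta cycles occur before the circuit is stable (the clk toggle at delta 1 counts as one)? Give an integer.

4

[bits: y,u,clk,x,v,q,z,r,p,n0]
t=0: Δ0=1100011010 Δ1=1110011010 Δ2=1110011000 Δ3=1110111000 Δ4=1110110000 | 4Δ
t=1: Δ0=1110110000 Δ1=1100110000 | 1Δ
t=2: Δ0=1100110000 Δ1=1110110000 Δ2=1110110010 Δ3=1110010010 Δ4=1110011010 | 4Δ
t=3: Δ0=1110011010 Δ1=1100011010 | 1Δ
t=4: Δ0=1100011010 Δ1=1110011010 Δ2=1110011000 Δ3=1110111000 Δ4=1110110000 | 4Δ
t=5: Δ0=1110110000 Δ1=1100110000 | 1Δ
t=6: Δ0=1100110000 Δ1=1110110000 Δ2=1110110010 Δ3=1110010010 Δ4=1110011010 | 4Δ
t=7: Δ0=1110011010 Δ1=1100011010 | 1Δ
t=8: Δ0=1100011010 Δ1=1110011010 Δ2=1110011000 Δ3=1110111000 Δ4=1110110000 | 4Δ
t=9: Δ0=1110110000 Δ1=1100110000 | 1Δ
t=10: Δ0=1100110000 Δ1=1110110000 Δ2=1110110010 Δ3=1110010010 Δ4=1110011010 | 4Δ
t=11: Δ0=1110011010 Δ1=1100011010 | 1Δ
t=12: Δ0=1100011010 Δ1=1110011010 Δ2=1110011000 Δ3=1110111000 Δ4=1110110000 | 4Δ
t=13: Δ0=1110110000 Δ1=1100110000 | 1Δ
t=14: Δ0=1100110000 Δ1=1110110000 Δ2=1110110010 Δ3=1110010010 Δ4=1110011010 | 4Δ
t=15: Δ0=1110011010 Δ1=1100011010 | 1Δ
t=16: Δ0=1100011010 Δ1=1110011010 Δ2=1110011000 Δ3=1110111000 Δ4=1110110000 | 4Δ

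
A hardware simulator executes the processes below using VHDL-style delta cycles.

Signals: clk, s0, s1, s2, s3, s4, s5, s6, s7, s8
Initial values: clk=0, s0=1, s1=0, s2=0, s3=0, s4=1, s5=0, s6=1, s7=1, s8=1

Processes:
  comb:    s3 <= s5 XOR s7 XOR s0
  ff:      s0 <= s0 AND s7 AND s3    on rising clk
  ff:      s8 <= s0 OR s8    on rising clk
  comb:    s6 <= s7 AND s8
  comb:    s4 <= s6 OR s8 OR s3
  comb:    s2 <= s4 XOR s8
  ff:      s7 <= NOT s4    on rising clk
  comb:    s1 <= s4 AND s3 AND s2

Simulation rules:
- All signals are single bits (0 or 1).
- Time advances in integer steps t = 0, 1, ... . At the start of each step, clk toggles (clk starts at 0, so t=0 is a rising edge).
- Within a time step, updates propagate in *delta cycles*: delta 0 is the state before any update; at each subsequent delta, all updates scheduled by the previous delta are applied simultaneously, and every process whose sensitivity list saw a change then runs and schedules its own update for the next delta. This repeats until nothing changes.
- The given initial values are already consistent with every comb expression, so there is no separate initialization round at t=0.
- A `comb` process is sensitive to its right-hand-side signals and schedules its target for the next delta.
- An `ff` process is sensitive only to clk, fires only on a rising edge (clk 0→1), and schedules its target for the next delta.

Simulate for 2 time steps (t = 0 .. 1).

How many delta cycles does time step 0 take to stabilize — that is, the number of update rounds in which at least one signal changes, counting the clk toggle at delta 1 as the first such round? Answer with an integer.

t0.Δ0 s7=1 clk=0 s1=0 s6=1 s2=0 s3=0 s0=1 s8=1 s4=1 s5=0
t0.Δ1 s7=1 clk=1 s1=0 s6=1 s2=0 s3=0 s0=1 s8=1 s4=1 s5=0
t0.Δ2 s7=0 clk=1 s1=0 s6=1 s2=0 s3=0 s0=0 s8=1 s4=1 s5=0
t0.Δ3 s7=0 clk=1 s1=0 s6=0 s2=0 s3=0 s0=0 s8=1 s4=1 s5=0
t1.Δ0 s7=0 clk=1 s1=0 s6=0 s2=0 s3=0 s0=0 s8=1 s4=1 s5=0
t1.Δ1 s7=0 clk=0 s1=0 s6=0 s2=0 s3=0 s0=0 s8=1 s4=1 s5=0

3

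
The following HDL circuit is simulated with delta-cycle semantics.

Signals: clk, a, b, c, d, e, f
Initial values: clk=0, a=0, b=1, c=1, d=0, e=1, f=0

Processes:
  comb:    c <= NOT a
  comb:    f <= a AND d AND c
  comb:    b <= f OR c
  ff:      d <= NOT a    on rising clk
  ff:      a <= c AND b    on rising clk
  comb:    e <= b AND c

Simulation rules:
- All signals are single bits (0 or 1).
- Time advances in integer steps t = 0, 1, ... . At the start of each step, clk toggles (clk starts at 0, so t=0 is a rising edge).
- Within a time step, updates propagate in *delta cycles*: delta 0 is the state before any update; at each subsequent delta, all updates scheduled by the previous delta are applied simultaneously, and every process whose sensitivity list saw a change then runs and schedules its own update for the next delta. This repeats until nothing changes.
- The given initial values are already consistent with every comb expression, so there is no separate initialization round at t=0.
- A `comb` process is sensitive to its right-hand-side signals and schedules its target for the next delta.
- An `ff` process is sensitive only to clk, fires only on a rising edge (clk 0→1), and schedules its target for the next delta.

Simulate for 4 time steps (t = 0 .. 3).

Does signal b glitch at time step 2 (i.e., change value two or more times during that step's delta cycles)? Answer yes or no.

no

[bits: e,b,clk,d,a,c,f]
t=0: Δ0=1100010 Δ1=1110010 Δ2=1111110 Δ3=1111101 Δ4=0111100 Δ5=0011100 | 5Δ
t=1: Δ0=0011100 Δ1=0001100 | 1Δ
t=2: Δ0=0001100 Δ1=0011100 Δ2=0010000 Δ3=0010010 Δ4=0110010 Δ5=1110010 | 5Δ
t=3: Δ0=1110010 Δ1=1100010 | 1Δ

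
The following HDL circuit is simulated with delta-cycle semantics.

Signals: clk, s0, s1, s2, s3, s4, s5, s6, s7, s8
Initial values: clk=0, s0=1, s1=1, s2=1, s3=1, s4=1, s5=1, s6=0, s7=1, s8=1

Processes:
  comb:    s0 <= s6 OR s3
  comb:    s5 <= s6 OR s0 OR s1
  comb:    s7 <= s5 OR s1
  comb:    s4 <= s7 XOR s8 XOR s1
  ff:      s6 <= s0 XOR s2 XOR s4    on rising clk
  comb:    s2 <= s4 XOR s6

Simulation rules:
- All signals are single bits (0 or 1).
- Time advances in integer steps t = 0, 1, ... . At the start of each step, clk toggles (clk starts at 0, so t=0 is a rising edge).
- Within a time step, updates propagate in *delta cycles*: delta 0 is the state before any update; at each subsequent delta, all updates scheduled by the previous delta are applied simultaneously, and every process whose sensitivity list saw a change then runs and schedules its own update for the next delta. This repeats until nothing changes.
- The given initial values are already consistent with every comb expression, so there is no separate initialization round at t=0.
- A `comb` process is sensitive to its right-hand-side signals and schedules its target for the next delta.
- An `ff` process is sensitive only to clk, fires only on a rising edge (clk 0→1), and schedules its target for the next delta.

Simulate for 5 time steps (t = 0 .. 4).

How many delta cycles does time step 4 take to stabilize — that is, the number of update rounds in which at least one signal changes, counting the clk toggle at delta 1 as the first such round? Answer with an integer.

t0.Δ0 s6=0 s4=1 s1=1 s3=1 s7=1 s8=1 s2=1 clk=0 s0=1 s5=1
t0.Δ1 s6=0 s4=1 s1=1 s3=1 s7=1 s8=1 s2=1 clk=1 s0=1 s5=1
t0.Δ2 s6=1 s4=1 s1=1 s3=1 s7=1 s8=1 s2=1 clk=1 s0=1 s5=1
t0.Δ3 s6=1 s4=1 s1=1 s3=1 s7=1 s8=1 s2=0 clk=1 s0=1 s5=1
t1.Δ0 s6=1 s4=1 s1=1 s3=1 s7=1 s8=1 s2=0 clk=1 s0=1 s5=1
t1.Δ1 s6=1 s4=1 s1=1 s3=1 s7=1 s8=1 s2=0 clk=0 s0=1 s5=1
t2.Δ0 s6=1 s4=1 s1=1 s3=1 s7=1 s8=1 s2=0 clk=0 s0=1 s5=1
t2.Δ1 s6=1 s4=1 s1=1 s3=1 s7=1 s8=1 s2=0 clk=1 s0=1 s5=1
t2.Δ2 s6=0 s4=1 s1=1 s3=1 s7=1 s8=1 s2=0 clk=1 s0=1 s5=1
t2.Δ3 s6=0 s4=1 s1=1 s3=1 s7=1 s8=1 s2=1 clk=1 s0=1 s5=1
t3.Δ0 s6=0 s4=1 s1=1 s3=1 s7=1 s8=1 s2=1 clk=1 s0=1 s5=1
t3.Δ1 s6=0 s4=1 s1=1 s3=1 s7=1 s8=1 s2=1 clk=0 s0=1 s5=1
t4.Δ0 s6=0 s4=1 s1=1 s3=1 s7=1 s8=1 s2=1 clk=0 s0=1 s5=1
t4.Δ1 s6=0 s4=1 s1=1 s3=1 s7=1 s8=1 s2=1 clk=1 s0=1 s5=1
t4.Δ2 s6=1 s4=1 s1=1 s3=1 s7=1 s8=1 s2=1 clk=1 s0=1 s5=1
t4.Δ3 s6=1 s4=1 s1=1 s3=1 s7=1 s8=1 s2=0 clk=1 s0=1 s5=1

3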